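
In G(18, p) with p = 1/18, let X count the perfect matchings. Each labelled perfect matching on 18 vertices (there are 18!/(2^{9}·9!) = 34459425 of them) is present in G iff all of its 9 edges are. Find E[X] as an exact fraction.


K_18 has 18!/(2^{9}·9!) = 34459425 labelled perfect matchings.
For each such perfect matching H, let X_H = 1 if all 9 edges of H are present in G. Then P[X_H = 1] = p^{9} = (1/18)^{9} = 1/198359290368.
By linearity of expectation: E[X] = Σ_H E[X_H] = 34459425 · p^{9} = 34459425 · 1/198359290368 = 425425/2448880128.
Numerically: E[X] ≈ 0.00017372.

E[X] = 34459425 · (1/18)^{9} = 425425/2448880128 ≈ 0.00017372.


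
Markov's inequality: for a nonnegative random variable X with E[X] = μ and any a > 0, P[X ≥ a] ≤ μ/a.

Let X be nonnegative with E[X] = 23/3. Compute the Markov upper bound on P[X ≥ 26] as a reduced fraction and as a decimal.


μ = E[X] = 23/3, a = 26.
Markov: P[X ≥ 26] ≤ μ/a = (23/3)/26 = 23/78.
Numerically: ≈ 0.2949.
(Since a = 26 > μ = 7.6667, the bound 23/78 is < 1 and informative.)

P[X ≥ 26] ≤ 23/78 ≈ 0.2949.


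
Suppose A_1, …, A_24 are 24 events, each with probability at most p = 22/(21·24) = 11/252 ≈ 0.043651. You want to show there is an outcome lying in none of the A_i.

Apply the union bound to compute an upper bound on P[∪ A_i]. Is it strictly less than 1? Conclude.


Union bound: P[∪_{i=1}^{24} A_i] ≤ Σ_i P[A_i] ≤ 24·p = 24·(11/252) = 22/21.
Numerically: 22/21 ≈ 1.047619.
Is 22/21 < 1? NO.
Since the bound 22/21 is ≥ 1, the union bound is uninformative here; it does NOT by itself certify existence.

24·p = 22/21 ≈ 1.047619; existence NOT certified by the union bound.


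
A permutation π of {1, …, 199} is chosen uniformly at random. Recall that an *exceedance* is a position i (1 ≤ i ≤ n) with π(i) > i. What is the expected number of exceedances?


Write X = Σ_{i=1}^{199} X_i, where X_i = 1_{π(i) > i}.
For each fixed i, π(i) is uniform over {1, …, 199} (marginal of a uniform permutation), so P[π(i) > i] = (n − i)/n. Summing: Σ_{i=1}^{199} (n − i)/n = (0 + 1 + … + 198)/199 = 199(199 − 1)/(2·199) = (199 − 1)/2.
Hence E[X] = Σ_{i=1}^{199} (199 − i)/199 = 99 ≈ 99.0000.

E[X] = 99 = 99.0000.


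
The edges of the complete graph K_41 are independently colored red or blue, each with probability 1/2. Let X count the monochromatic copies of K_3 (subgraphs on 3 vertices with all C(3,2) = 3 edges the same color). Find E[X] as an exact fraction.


Let X = Σ_S X_S over the C(41, 3) = 10660 subsets S of size 3, where X_S = 1 if the K_3 on S is monochromatic.
For a fixed S, the K_3 on S has C(3, 2) = 3 edges. P[all 3 edges red] = (1/2)^3, and likewise for blue, so P[monochromatic] = 2·(1/2)^3 = 2^{1 − 3} = 1/4.
Summing: E[X] = C(41, 3) · 2^{1 − 3} = 10660 · 1/4 = 2665.
Numerically: E[X] ≈ 2665.0000.

E[X] = C(41,3)·2^(1−C(3,2)) = 2665 ≈ 2665.0000.


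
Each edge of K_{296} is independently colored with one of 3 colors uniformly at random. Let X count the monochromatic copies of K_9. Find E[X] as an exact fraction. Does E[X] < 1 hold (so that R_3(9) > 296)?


E[X] = C(296, 9) · 3^{1 − 36} = 42513789098994080 · 3^{−35} = 42513789098994080/50031545098999707.
As a reduced fraction: E[X] = 42513789098994080/50031545098999707 ≈ 0.84974.
Is E[X] < 1? YES.
Since E[X] < 1, there exists a 3-coloring of K_{296} with no monochromatic K_9; hence R_3(9) > 296.

E[X] = 42513789098994080/50031545098999707 ≈ 0.84974; E[X] < 1, so R_3(9) > 296.


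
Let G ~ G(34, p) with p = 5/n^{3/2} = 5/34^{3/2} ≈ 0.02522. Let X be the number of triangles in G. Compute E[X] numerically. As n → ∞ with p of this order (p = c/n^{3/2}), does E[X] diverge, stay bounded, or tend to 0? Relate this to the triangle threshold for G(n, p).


Number of potential triangles: C(34, 3) = 5984.
Each occurs with probability p³ ≈ (0.02522)³ ≈ 1.604187e-05.
By linearity: E[X] = C(34, 3)·p³ ≈ 5984 · 1.604187e-05 ≈ 0.0960.
Since α = 3/2 > 1, p = c/n^{3/2} = o(1/n) is below the triangle threshold p ~ 1/n. Asymptotically E[X] ~ (c³/6)·n^{3(1−α)} = (5³/6)·n^{-1.5} → 0, so by Markov's inequality G has no triangles w.h.p.

E[X] ≈ 0.0960; in regime p = Θ(1/n^{3/2}) E[X] tends to 0 (below the triangle threshold p ~ 1/n).


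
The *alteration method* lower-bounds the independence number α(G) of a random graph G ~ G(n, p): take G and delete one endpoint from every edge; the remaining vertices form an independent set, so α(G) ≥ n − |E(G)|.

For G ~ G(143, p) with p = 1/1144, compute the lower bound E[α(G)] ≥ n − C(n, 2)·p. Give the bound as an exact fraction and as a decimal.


E[|E(G)|] = C(143, 2)·p = 10153 · (1/1144) = 71/8.
E[α(G)] ≥ n − E[|E(G)|] = 143 − 71/8 = 1073/8.
Numerically: ≈ 134.125.
(This is only a lower bound; the true E[α(G)] may be larger.)

E[α(G)] ≥ 1073/8 ≈ 134.125.


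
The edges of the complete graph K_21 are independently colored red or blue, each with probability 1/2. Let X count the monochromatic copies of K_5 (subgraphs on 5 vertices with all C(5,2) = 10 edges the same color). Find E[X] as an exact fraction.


Let X = Σ_S X_S over the C(21, 5) = 20349 subsets S of size 5, where X_S = 1 if the K_5 on S is monochromatic.
For a fixed S, the K_5 on S has C(5, 2) = 10 edges. P[all 10 edges red] = (1/2)^10, and likewise for blue, so P[monochromatic] = 2·(1/2)^10 = 2^{1 − 10} = 1/512.
By linearity of expectation: E[X] = C(21, 5) · 2^{1 − 10} = 20349 · 1/512 = 20349/512.
Numerically: E[X] ≈ 39.7441.

E[X] = C(21,5)·2^(1−C(5,2)) = 20349/512 ≈ 39.7441.


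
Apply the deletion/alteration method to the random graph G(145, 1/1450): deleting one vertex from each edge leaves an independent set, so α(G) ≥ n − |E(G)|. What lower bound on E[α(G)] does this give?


E[|E(G)|] = C(145, 2)·p = 10440 · (1/1450) = 36/5.
E[α(G)] ≥ n − E[|E(G)|] = 145 − 36/5 = 689/5.
Numerically: ≈ 137.80000.
(This is only a lower bound; the true E[α(G)] may be larger.)

E[α(G)] ≥ 689/5 ≈ 137.80000.


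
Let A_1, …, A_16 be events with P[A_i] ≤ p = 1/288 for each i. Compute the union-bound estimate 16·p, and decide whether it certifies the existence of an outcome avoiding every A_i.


Union bound: P[∪_{i=1}^{16} A_i] ≤ Σ_i P[A_i] ≤ 16·p = 16·(1/288) = 1/18.
Numerically: 1/18 ≈ 0.0555556.
Is 1/18 < 1? YES.
Since P[∪ A_i] ≤ 1/18 < 1, the complement has P[∩ A_i^c] ≥ 1 − 1/18 = 17/18 > 0, so some outcome avoids every A_i.

16·p = 1/18 ≈ 0.0555556; existence CERTIFIED by the union bound.


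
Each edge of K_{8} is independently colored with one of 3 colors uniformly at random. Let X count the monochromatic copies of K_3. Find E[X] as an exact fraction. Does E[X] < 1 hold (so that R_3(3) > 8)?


E[X] = C(8, 3) · 3^{1 − 3} = 56 · 3^{−2} = 56/9.
As a reduced fraction: E[X] = 56/9 ≈ 6.2222222.
Is E[X] < 1? NO.
Since E[X] ≥ 1, the first-moment bound is inconclusive at n = 8; it does NOT by itself certify R_3(3) > 8.

E[X] = 56/9 ≈ 6.2222222; E[X] ≥ 1; first-moment method inconclusive here.


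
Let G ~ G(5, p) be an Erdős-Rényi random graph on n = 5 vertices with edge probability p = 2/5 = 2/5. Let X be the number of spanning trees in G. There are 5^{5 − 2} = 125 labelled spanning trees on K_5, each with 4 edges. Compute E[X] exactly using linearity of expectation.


K_5 has 5^{5 − 2} = 125 labelled spanning trees.
For each such spanning tree H, let X_H = 1 if all 4 edges of H are present in G. Then P[X_H = 1] = p^{4} = (2/5)^{4} = 16/625.
By linearity: E[X] = Σ_H E[X_H] = 125 · p^{4} = 125 · 16/625 = 16/5.
Numerically: E[X] ≈ 3.2.

E[X] = 125 · (2/5)^{4} = 16/5 ≈ 3.2.


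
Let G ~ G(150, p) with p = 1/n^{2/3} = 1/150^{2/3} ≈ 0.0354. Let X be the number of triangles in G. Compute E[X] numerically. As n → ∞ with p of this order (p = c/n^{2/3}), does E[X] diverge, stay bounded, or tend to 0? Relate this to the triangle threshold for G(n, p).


Number of potential triangles: C(150, 3) = 551300.
Each occurs with probability p³ ≈ (0.0354)³ ≈ 4.44444e-05.
By linearity: E[X] = C(150, 3)·p³ ≈ 551300 · 4.44444e-05 ≈ 24.502.
Since α = 2/3 < 1, p = c/n^{2/3} ≫ 1/n is above the triangle threshold p ~ 1/n. Asymptotically E[X] ~ (c³/6)·n^{3(1−α)} = (1³/6)·n^{1} → ∞; triangles are abundant w.h.p.

E[X] ≈ 24.502; in regime p = Θ(1/n^{2/3}) E[X] diverges (above the triangle threshold p ~ 1/n).


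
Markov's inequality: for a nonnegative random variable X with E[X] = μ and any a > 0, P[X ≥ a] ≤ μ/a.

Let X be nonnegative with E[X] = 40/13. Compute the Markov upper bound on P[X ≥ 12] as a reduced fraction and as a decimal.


μ = E[X] = 40/13, a = 12.
Markov: P[X ≥ 12] ≤ μ/a = (40/13)/12 = 10/39.
Numerically: ≈ 0.256.
(Since a = 12 > μ = 3.077, the bound 10/39 is < 1 and informative.)

P[X ≥ 12] ≤ 10/39 ≈ 0.256.


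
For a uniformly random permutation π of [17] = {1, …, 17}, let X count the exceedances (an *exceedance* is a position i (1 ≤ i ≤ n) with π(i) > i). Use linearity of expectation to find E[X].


Write X = Σ_{i=1}^{17} X_i, where X_i = 1_{π(i) > i}.
For each fixed i, π(i) is uniform over {1, …, 17} (marginal of a uniform permutation), so P[π(i) > i] = (n − i)/n. Summing: Σ_{i=1}^{17} (n − i)/n = (0 + 1 + … + 16)/17 = 17(17 − 1)/(2·17) = (17 − 1)/2.
Hence E[X] = Σ_{i=1}^{17} (17 − i)/17 = 8 ≈ 8.000.

E[X] = 8 = 8.000.


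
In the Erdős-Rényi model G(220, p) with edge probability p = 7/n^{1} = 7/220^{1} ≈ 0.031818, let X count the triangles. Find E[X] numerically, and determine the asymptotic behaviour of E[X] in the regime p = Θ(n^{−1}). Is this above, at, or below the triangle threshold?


Number of potential triangles: C(220, 3) = 1750540.
Each occurs with probability p³ ≈ (0.031818)³ ≈ 3.2212622e-05.
By linearity: E[X] = C(220, 3)·p³ ≈ 1750540 · 3.2212622e-05 ≈ 56.38948.
Here α = 1, so p = 7/n is exactly at the triangle threshold p ~ 1/n. Asymptotically E[X] → c³/6 = 7³/6 = 343/6 ≈ 57.16667, a bounded constant. In this regime the triangle count is asymptotically Poisson(c³/6).

E[X] ≈ 56.38948; in regime p = Θ(1/n^{1}) E[X] stays bounded (at the triangle threshold p ~ 1/n).


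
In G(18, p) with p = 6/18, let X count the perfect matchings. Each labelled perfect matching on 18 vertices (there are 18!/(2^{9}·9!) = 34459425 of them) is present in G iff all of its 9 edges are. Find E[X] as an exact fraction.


K_18 has 18!/(2^{9}·9!) = 34459425 labelled perfect matchings.
For each such perfect matching H, let X_H = 1 if all 9 edges of H are present in G. Then P[X_H = 1] = p^{9} = (1/3)^{9} = 1/19683.
Summing the indicators: E[X] = Σ_H E[X_H] = 34459425 · p^{9} = 34459425 · 1/19683 = 425425/243.
Numerically: E[X] ≈ 1751.

E[X] = 34459425 · (1/3)^{9} = 425425/243 ≈ 1751.


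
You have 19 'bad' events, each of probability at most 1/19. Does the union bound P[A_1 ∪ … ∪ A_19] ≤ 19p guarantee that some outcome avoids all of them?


Union bound: P[∪_{i=1}^{19} A_i] ≤ Σ_i P[A_i] ≤ 19·p = 19·(1/19) = 1.
Numerically: 1 ≈ 1.000.
Is 1 < 1? NO.
Since the bound 1 is ≥ 1, the union bound is uninformative here; it does NOT by itself certify existence.

19·p = 1 ≈ 1.000; existence NOT certified by the union bound.


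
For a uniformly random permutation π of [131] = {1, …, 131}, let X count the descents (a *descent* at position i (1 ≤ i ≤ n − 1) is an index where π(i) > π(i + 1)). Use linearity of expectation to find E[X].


Write X = Σ X_I over i = 1, …, 130, with X_I the indicator of one descent.
There are 130 indicators.
For each fixed i, the pair (π(i), π(i+1)) is a uniformly random ordered pair of distinct values from {1, …, 131}; by symmetry P[π(i) > π(i+1)] = 1/2.
By linearity: E[X] = 130 · (1/2) = (131 − 1) · (1/2) = 65 ≈ 65.000000.

E[X] = 65 = 65.000000.


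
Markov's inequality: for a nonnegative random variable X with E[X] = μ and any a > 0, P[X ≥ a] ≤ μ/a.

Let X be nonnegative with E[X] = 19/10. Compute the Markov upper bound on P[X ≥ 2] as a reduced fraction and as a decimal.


μ = E[X] = 19/10, a = 2.
Markov: P[X ≥ 2] ≤ μ/a = (19/10)/2 = 19/20.
Numerically: ≈ 0.950.
(Since a = 2 > μ = 1.900, the bound 19/20 is < 1 and informative.)

P[X ≥ 2] ≤ 19/20 ≈ 0.950.


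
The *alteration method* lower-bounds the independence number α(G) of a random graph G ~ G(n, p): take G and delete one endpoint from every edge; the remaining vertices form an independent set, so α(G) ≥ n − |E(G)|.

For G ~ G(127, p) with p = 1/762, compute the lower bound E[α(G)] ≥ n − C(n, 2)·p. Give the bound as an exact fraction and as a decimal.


E[|E(G)|] = C(127, 2)·p = 8001 · (1/762) = 21/2.
E[α(G)] ≥ n − E[|E(G)|] = 127 − 21/2 = 233/2.
Numerically: ≈ 116.50000.
(This is only a lower bound; the true E[α(G)] may be larger.)

E[α(G)] ≥ 233/2 ≈ 116.50000.


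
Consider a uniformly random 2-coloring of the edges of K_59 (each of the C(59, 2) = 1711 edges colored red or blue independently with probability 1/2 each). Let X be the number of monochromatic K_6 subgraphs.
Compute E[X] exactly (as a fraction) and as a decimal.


Let X = Σ_S X_S over the C(59, 6) = 45057474 subsets S of size 6, where X_S = 1 if the K_6 on S is monochromatic.
For a fixed S, the K_6 on S has C(6, 2) = 15 edges. P[all 15 edges red] = (1/2)^15, and likewise for blue, so P[monochromatic] = 2·(1/2)^15 = 2^{1 − 15} = 1/16384.
Summing: E[X] = C(59, 6) · 2^{1 − 15} = 45057474 · 1/16384 = 22528737/8192.
Numerically: E[X] ≈ 2750.08997.

E[X] = C(59,6)·2^(1−C(6,2)) = 22528737/8192 ≈ 2750.08997.


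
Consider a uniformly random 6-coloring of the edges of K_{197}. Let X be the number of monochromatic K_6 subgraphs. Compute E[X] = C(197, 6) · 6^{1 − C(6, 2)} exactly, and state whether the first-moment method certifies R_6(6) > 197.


E[X] = C(197, 6) · 6^{1 − 15} = 75176946208 · 6^{−14} = 75176946208/78364164096.
As a reduced fraction: E[X] = 2349279569/2448880128 ≈ 0.9593.
Is E[X] < 1? YES.
Since E[X] < 1, there exists a 6-coloring of K_{197} with no monochromatic K_6; hence R_6(6) > 197.

E[X] = 2349279569/2448880128 ≈ 0.9593; E[X] < 1, so R_6(6) > 197.


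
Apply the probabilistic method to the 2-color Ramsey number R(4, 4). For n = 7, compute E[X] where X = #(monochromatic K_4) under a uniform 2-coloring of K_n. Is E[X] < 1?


E[X] = C(7, 4) · 2^{1 − 6} = 35 · 2^{−5} = 35/32.
As a reduced fraction: E[X] = 35/32 ≈ 1.0938.
Is E[X] < 1? NO.
Since E[X] ≥ 1, the first-moment bound is inconclusive at n = 7; it does NOT by itself certify R(4, 4) > 7.

E[X] = 35/32 ≈ 1.0938; E[X] ≥ 1; first-moment method inconclusive here.


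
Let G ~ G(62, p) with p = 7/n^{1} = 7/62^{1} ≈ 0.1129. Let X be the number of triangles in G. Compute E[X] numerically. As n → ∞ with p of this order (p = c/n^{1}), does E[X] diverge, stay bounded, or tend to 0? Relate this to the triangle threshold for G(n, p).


Number of potential triangles: C(62, 3) = 37820.
Each occurs with probability p³ ≈ (0.1129)³ ≈ 1.4391930e-03.
By linearity: E[X] = C(62, 3)·p³ ≈ 37820 · 1.4391930e-03 ≈ 54.43028.
Here α = 1, so p = 7/n is exactly at the triangle threshold p ~ 1/n. Asymptotically E[X] → c³/6 = 7³/6 = 343/6 ≈ 57.16667, a bounded constant. In this regime the triangle count is asymptotically Poisson(c³/6).

E[X] ≈ 54.43028; in regime p = Θ(1/n^{1}) E[X] stays bounded (at the triangle threshold p ~ 1/n).


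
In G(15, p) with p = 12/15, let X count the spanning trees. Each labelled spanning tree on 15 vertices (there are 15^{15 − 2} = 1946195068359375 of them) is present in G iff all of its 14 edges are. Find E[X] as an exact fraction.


K_15 has 15^{15 − 2} = 1946195068359375 labelled spanning trees.
For each such spanning tree H, let X_H = 1 if all 14 edges of H are present in G. Then P[X_H = 1] = p^{14} = (4/5)^{14} = 268435456/6103515625.
Summing the indicators: E[X] = Σ_H E[X_H] = 1946195068359375 · p^{14} = 1946195068359375 · 268435456/6103515625 = 427972821516288/5.
Numerically: E[X] ≈ 8.55946e+13.

E[X] = 1946195068359375 · (4/5)^{14} = 427972821516288/5 ≈ 8.55946e+13.


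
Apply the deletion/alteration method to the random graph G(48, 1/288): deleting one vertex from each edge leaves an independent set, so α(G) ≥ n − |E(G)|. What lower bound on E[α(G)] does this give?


E[|E(G)|] = C(48, 2)·p = 1128 · (1/288) = 47/12.
E[α(G)] ≥ n − E[|E(G)|] = 48 − 47/12 = 529/12.
Numerically: ≈ 44.083.
(This is only a lower bound; the true E[α(G)] may be larger.)

E[α(G)] ≥ 529/12 ≈ 44.083.


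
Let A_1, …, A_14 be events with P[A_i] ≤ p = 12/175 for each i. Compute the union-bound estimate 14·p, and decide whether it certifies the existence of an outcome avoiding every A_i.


Union bound: P[∪_{i=1}^{14} A_i] ≤ Σ_i P[A_i] ≤ 14·p = 14·(12/175) = 24/25.
Numerically: 24/25 ≈ 0.960000.
Is 24/25 < 1? YES.
Since P[∪ A_i] ≤ 24/25 < 1, the complement has P[∩ A_i^c] ≥ 1 − 24/25 = 1/25 > 0, so some outcome avoids every A_i.

14·p = 24/25 ≈ 0.960000; existence CERTIFIED by the union bound.


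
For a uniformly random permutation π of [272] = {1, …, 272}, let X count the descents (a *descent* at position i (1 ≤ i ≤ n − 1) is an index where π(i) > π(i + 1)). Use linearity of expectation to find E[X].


Write X = Σ X_I over i = 1, …, 271, with X_I the indicator of one descent.
There are 271 indicators.
For each fixed i, the pair (π(i), π(i+1)) is a uniformly random ordered pair of distinct values from {1, …, 272}; by symmetry P[π(i) > π(i+1)] = 1/2.
By linearity: E[X] = 271 · (1/2) = (272 − 1) · (1/2) = 271/2 ≈ 135.500.

E[X] = 271/2 = 135.500.


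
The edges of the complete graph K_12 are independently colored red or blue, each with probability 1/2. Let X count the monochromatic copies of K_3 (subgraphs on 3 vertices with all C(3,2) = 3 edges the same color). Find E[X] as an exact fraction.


Let X = Σ_S X_S over the C(12, 3) = 220 subsets S of size 3, where X_S = 1 if the K_3 on S is monochromatic.
For a fixed S, the K_3 on S has C(3, 2) = 3 edges. P[all 3 edges red] = (1/2)^3, and likewise for blue, so P[monochromatic] = 2·(1/2)^3 = 2^{1 − 3} = 1/4.
Summing: E[X] = C(12, 3) · 2^{1 − 3} = 220 · 1/4 = 55.
Numerically: E[X] ≈ 55.000000.

E[X] = C(12,3)·2^(1−C(3,2)) = 55 ≈ 55.000000.


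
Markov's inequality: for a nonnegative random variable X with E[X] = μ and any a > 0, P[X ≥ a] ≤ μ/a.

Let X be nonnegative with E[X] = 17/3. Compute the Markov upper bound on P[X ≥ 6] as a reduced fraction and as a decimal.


μ = E[X] = 17/3, a = 6.
Markov: P[X ≥ 6] ≤ μ/a = (17/3)/6 = 17/18.
Numerically: ≈ 0.9444.
(Since a = 6 > μ = 5.6667, the bound 17/18 is < 1 and informative.)

P[X ≥ 6] ≤ 17/18 ≈ 0.9444.


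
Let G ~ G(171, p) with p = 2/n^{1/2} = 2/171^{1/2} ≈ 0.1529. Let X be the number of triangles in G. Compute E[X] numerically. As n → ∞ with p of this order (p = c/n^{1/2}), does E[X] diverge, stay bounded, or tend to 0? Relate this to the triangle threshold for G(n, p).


Number of potential triangles: C(171, 3) = 818805.
Each occurs with probability p³ ≈ (0.1529)³ ≈ 3.577633e-03.
By linearity: E[X] = C(171, 3)·p³ ≈ 818805 · 3.577633e-03 ≈ 2929.3840.
Since α = 1/2 < 1, p = c/n^{1/2} ≫ 1/n is above the triangle threshold p ~ 1/n. Asymptotically E[X] ~ (c³/6)·n^{3(1−α)} = (2³/6)·n^{1.5} → ∞; triangles are abundant w.h.p.

E[X] ≈ 2929.3840; in regime p = Θ(1/n^{1/2}) E[X] diverges (above the triangle threshold p ~ 1/n).


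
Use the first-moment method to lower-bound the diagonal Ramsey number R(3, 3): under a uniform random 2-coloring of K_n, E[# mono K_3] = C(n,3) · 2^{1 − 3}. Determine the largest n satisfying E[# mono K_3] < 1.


We need C(n, 3) · 2^{1 − 3} < 1, i.e. C(n, 3) < 2^{3 − 1} = 4.
Check values of n near the boundary:
  n = 3: C(3, 3) = 1; 1 < 4? YES
  n = 4: C(4, 3) = 4; 4 < 4? NO
  n = 5: C(5, 3) = 10; 10 < 4? NO
The largest n with C(n, 3) < 4 is n = 3 (where E[X] = 1/4 ≈ 0.2500). Hence R(3, 3) > 3, i.e. R(3, 3) ≥ 4.

Largest n = 3; hence R(3, 3) > 3.


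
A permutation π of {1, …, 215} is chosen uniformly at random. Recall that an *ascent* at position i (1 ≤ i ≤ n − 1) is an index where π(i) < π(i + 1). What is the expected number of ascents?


Write X = Σ X_I over i = 1, …, 214, with X_I the indicator of one ascent.
There are 214 indicators.
For each fixed i, the pair (π(i), π(i+1)) is a uniformly random ordered pair of distinct values from {1, …, 215}; by symmetry P[π(i) < π(i+1)] = 1/2.
By linearity: E[X] = 214 · (1/2) = (215 − 1) · (1/2) = 107 ≈ 107.000000.

E[X] = 107 = 107.000000.


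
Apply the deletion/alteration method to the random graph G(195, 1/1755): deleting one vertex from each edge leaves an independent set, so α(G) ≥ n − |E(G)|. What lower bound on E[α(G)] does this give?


E[|E(G)|] = C(195, 2)·p = 18915 · (1/1755) = 97/9.
E[α(G)] ≥ n − E[|E(G)|] = 195 − 97/9 = 1658/9.
Numerically: ≈ 184.222.
(This is only a lower bound; the true E[α(G)] may be larger.)

E[α(G)] ≥ 1658/9 ≈ 184.222.


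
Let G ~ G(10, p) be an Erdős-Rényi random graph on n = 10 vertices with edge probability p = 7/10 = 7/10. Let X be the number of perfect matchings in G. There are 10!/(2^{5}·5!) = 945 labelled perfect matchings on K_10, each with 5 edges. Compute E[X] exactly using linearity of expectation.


K_10 has 10!/(2^{5}·5!) = 945 labelled perfect matchings.
For each such perfect matching H, let X_H = 1 if all 5 edges of H are present in G. Then P[X_H = 1] = p^{5} = (7/10)^{5} = 16807/100000.
By linearity of expectation: E[X] = Σ_H E[X_H] = 945 · p^{5} = 945 · 16807/100000 = 3176523/20000.
Numerically: E[X] ≈ 158.83.

E[X] = 945 · (7/10)^{5} = 3176523/20000 ≈ 158.83.


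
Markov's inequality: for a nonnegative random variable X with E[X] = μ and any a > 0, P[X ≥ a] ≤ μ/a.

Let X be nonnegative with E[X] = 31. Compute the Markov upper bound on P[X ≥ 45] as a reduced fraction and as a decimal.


μ = E[X] = 31, a = 45.
Markov: P[X ≥ 45] ≤ μ/a = (31)/45 = 31/45.
Numerically: ≈ 0.688889.
(Since a = 45 > μ = 31.000000, the bound 31/45 is < 1 and informative.)

P[X ≥ 45] ≤ 31/45 ≈ 0.688889.


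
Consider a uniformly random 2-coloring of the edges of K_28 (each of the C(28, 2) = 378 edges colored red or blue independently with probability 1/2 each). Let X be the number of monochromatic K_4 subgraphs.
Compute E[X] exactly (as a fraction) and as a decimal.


Let X = Σ_S X_S over the C(28, 4) = 20475 subsets S of size 4, where X_S = 1 if the K_4 on S is monochromatic.
For a fixed S, the K_4 on S has C(4, 2) = 6 edges. P[all 6 edges red] = (1/2)^6, and likewise for blue, so P[monochromatic] = 2·(1/2)^6 = 2^{1 − 6} = 1/32.
Summing: E[X] = C(28, 4) · 2^{1 − 6} = 20475 · 1/32 = 20475/32.
Numerically: E[X] ≈ 639.8438.

E[X] = C(28,4)·2^(1−C(4,2)) = 20475/32 ≈ 639.8438.


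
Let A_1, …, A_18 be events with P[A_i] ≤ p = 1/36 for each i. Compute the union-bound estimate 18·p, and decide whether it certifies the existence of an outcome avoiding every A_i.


Union bound: P[∪_{i=1}^{18} A_i] ≤ Σ_i P[A_i] ≤ 18·p = 18·(1/36) = 1/2.
Numerically: 1/2 ≈ 0.50000.
Is 1/2 < 1? YES.
Since P[∪ A_i] ≤ 1/2 < 1, the complement has P[∩ A_i^c] ≥ 1 − 1/2 = 1/2 > 0, so some outcome avoids every A_i.

18·p = 1/2 ≈ 0.50000; existence CERTIFIED by the union bound.


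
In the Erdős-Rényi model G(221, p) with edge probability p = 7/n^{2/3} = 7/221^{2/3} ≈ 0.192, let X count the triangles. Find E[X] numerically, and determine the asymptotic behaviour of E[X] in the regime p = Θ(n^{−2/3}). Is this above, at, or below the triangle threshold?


Number of potential triangles: C(221, 3) = 1774630.
Each occurs with probability p³ ≈ (0.192)³ ≈ 7.02279e-03.
By linearity: E[X] = C(221, 3)·p³ ≈ 1774630 · 7.02279e-03 ≈ 12462.851.
Since α = 2/3 < 1, p = c/n^{2/3} ≫ 1/n is above the triangle threshold p ~ 1/n. Asymptotically E[X] ~ (c³/6)·n^{3(1−α)} = (7³/6)·n^{1} → ∞; triangles are abundant w.h.p.

E[X] ≈ 12462.851; in regime p = Θ(1/n^{2/3}) E[X] diverges (above the triangle threshold p ~ 1/n).


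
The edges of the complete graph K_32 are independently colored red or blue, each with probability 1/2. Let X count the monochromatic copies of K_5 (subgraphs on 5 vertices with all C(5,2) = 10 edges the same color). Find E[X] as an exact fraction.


Let X = Σ_S X_S over the C(32, 5) = 201376 subsets S of size 5, where X_S = 1 if the K_5 on S is monochromatic.
For a fixed S, the K_5 on S has C(5, 2) = 10 edges. P[all 10 edges red] = (1/2)^10, and likewise for blue, so P[monochromatic] = 2·(1/2)^10 = 2^{1 − 10} = 1/512.
By linearity: E[X] = C(32, 5) · 2^{1 − 10} = 201376 · 1/512 = 6293/16.
Numerically: E[X] ≈ 393.312500.

E[X] = C(32,5)·2^(1−C(5,2)) = 6293/16 ≈ 393.312500.


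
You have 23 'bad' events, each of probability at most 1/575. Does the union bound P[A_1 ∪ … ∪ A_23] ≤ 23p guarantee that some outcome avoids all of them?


Union bound: P[∪_{i=1}^{23} A_i] ≤ Σ_i P[A_i] ≤ 23·p = 23·(1/575) = 1/25.
Numerically: 1/25 ≈ 0.040.
Is 1/25 < 1? YES.
Since P[∪ A_i] ≤ 1/25 < 1, the complement has P[∩ A_i^c] ≥ 1 − 1/25 = 24/25 > 0, so some outcome avoids every A_i.

23·p = 1/25 ≈ 0.040; existence CERTIFIED by the union bound.


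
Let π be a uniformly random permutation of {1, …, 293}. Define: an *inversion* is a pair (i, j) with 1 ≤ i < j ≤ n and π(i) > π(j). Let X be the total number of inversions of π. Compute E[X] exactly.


Write X = Σ X_I over the C(293, 2) = 42778 pairs i < j, with X_I the indicator of one inversion.
There are 42778 indicators.
For each fixed pair i < j, the values π(i) and π(j) are two distinct elements of {1, …, 293} in uniformly random order; by symmetry P[π(i) > π(j)] = 1/2.
By linearity: E[X] = 42778 · (1/2) = C(293, 2) · (1/2) = 42778/2 = 21389 ≈ 21389.00000.

E[X] = 21389 = 21389.00000.


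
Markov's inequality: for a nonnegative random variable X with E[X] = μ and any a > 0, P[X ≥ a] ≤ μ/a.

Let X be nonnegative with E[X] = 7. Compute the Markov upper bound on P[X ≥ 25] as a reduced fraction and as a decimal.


μ = E[X] = 7, a = 25.
Markov: P[X ≥ 25] ≤ μ/a = (7)/25 = 7/25.
Numerically: ≈ 0.280000.
(Since a = 25 > μ = 7.000000, the bound 7/25 is < 1 and informative.)

P[X ≥ 25] ≤ 7/25 ≈ 0.280000.


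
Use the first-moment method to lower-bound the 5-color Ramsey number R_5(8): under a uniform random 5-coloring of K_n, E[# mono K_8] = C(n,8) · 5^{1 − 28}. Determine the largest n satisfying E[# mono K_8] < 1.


We need C(n, 8) · 5^{1 − 28} < 1, i.e. C(n, 8) < 5^{28 − 1} = 7450580596923828125.
Check values of n near the boundary:
  n = 859: C(859, 8) = 7115855595170747139; 7115855595170747139 < 7450580596923828125? YES
  n = 860: C(860, 8) = 7182671140665308145; 7182671140665308145 < 7450580596923828125? YES
  n = 861: C(861, 8) = 7250034996615275865; 7250034996615275865 < 7450580596923828125? YES
  n = 862: C(862, 8) = 7317951015318931845; 7317951015318931845 < 7450580596923828125? YES
  n = 863: C(863, 8) = 7386423071602617757; 7386423071602617757 < 7450580596923828125? YES
  n = 864: C(864, 8) = 7455455062926006708; 7455455062926006708 < 7450580596923828125? NO
  n = 865: C(865, 8) = 7525050909487743060; 7525050909487743060 < 7450580596923828125? NO
  n = 866: C(866, 8) = 7595214554331451620; 7595214554331451620 < 7450580596923828125? NO
The largest n with C(n, 8) < 7450580596923828125 is n = 863 (where E[X] = 7386423071602617757/7450580596923828125 ≈ 0.991389). Hence R_5(8) > 863, i.e. R_5(8) ≥ 864.

Largest n = 863; hence R_5(8) > 863.


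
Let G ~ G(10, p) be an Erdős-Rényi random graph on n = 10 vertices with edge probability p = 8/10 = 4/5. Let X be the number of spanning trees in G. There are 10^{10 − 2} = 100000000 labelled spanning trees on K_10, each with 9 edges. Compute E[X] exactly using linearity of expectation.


K_10 has 10^{10 − 2} = 100000000 labelled spanning trees.
For each such spanning tree H, let X_H = 1 if all 9 edges of H are present in G. Then P[X_H = 1] = p^{9} = (4/5)^{9} = 262144/1953125.
By linearity of expectation: E[X] = Σ_H E[X_H] = 100000000 · p^{9} = 100000000 · 262144/1953125 = 67108864/5.
Numerically: E[X] ≈ 1.34218e+07.

E[X] = 100000000 · (4/5)^{9} = 67108864/5 ≈ 1.34218e+07.


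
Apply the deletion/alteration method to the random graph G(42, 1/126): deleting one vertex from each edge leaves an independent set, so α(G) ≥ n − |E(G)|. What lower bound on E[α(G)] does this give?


E[|E(G)|] = C(42, 2)·p = 861 · (1/126) = 41/6.
E[α(G)] ≥ n − E[|E(G)|] = 42 − 41/6 = 211/6.
Numerically: ≈ 35.16667.
(This is only a lower bound; the true E[α(G)] may be larger.)

E[α(G)] ≥ 211/6 ≈ 35.16667.


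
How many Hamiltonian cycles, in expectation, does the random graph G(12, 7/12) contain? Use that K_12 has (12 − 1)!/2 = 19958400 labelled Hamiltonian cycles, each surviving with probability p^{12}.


K_12 has (12 − 1)!/2 = 19958400 labelled Hamiltonian cycles.
For each such Hamiltonian cycle H, let X_H = 1 if all 12 edges of H are present in G. Then P[X_H = 1] = p^{12} = (7/12)^{12} = 13841287201/8916100448256.
Summing the indicators: E[X] = Σ_H E[X_H] = 19958400 · p^{12} = 19958400 · 13841287201/8916100448256 = 26644477861925/859963392.
Numerically: E[X] ≈ 30983.

E[X] = 19958400 · (7/12)^{12} = 26644477861925/859963392 ≈ 30983.


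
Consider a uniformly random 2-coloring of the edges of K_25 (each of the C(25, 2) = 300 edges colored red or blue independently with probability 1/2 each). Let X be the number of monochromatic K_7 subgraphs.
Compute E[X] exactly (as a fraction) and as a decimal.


Let X = Σ_S X_S over the C(25, 7) = 480700 subsets S of size 7, where X_S = 1 if the K_7 on S is monochromatic.
For a fixed S, the K_7 on S has C(7, 2) = 21 edges. P[all 21 edges red] = (1/2)^21, and likewise for blue, so P[monochromatic] = 2·(1/2)^21 = 2^{1 − 21} = 1/1048576.
By linearity: E[X] = C(25, 7) · 2^{1 − 21} = 480700 · 1/1048576 = 120175/262144.
Numerically: E[X] ≈ 0.4584.

E[X] = C(25,7)·2^(1−C(7,2)) = 120175/262144 ≈ 0.4584.


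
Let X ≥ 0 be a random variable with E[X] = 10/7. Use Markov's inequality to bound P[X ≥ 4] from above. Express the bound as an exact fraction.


μ = E[X] = 10/7, a = 4.
Markov: P[X ≥ 4] ≤ μ/a = (10/7)/4 = 5/14.
Numerically: ≈ 0.357.
(Since a = 4 > μ = 1.429, the bound 5/14 is < 1 and informative.)

P[X ≥ 4] ≤ 5/14 ≈ 0.357.


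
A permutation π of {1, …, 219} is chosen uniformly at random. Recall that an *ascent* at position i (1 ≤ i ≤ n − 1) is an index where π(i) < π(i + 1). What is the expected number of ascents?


Write X = Σ X_I over i = 1, …, 218, with X_I the indicator of one ascent.
There are 218 indicators.
For each fixed i, the pair (π(i), π(i+1)) is a uniformly random ordered pair of distinct values from {1, …, 219}; by symmetry P[π(i) < π(i+1)] = 1/2.
By linearity: E[X] = 218 · (1/2) = (219 − 1) · (1/2) = 109 ≈ 109.0000.

E[X] = 109 = 109.0000.


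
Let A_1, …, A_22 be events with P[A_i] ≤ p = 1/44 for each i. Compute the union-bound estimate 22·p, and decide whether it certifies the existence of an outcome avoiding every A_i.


Union bound: P[∪_{i=1}^{22} A_i] ≤ Σ_i P[A_i] ≤ 22·p = 22·(1/44) = 1/2.
Numerically: 1/2 ≈ 0.500000.
Is 1/2 < 1? YES.
Since P[∪ A_i] ≤ 1/2 < 1, the complement has P[∩ A_i^c] ≥ 1 − 1/2 = 1/2 > 0, so some outcome avoids every A_i.

22·p = 1/2 ≈ 0.500000; existence CERTIFIED by the union bound.


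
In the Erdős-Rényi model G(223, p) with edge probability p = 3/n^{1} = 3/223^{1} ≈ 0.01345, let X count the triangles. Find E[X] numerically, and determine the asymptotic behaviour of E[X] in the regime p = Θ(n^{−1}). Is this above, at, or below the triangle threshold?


Number of potential triangles: C(223, 3) = 1823471.
Each occurs with probability p³ ≈ (0.01345)³ ≈ 2.434721e-06.
By linearity: E[X] = C(223, 3)·p³ ≈ 1823471 · 2.434721e-06 ≈ 4.4396.
Here α = 1, so p = 3/n is exactly at the triangle threshold p ~ 1/n. Asymptotically E[X] → c³/6 = 3³/6 = 9/2 ≈ 4.5000, a bounded constant. In this regime the triangle count is asymptotically Poisson(c³/6).

E[X] ≈ 4.4396; in regime p = Θ(1/n^{1}) E[X] stays bounded (at the triangle threshold p ~ 1/n).


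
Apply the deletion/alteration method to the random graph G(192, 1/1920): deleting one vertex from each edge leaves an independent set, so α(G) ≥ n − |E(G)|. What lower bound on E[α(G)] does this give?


E[|E(G)|] = C(192, 2)·p = 18336 · (1/1920) = 191/20.
E[α(G)] ≥ n − E[|E(G)|] = 192 − 191/20 = 3649/20.
Numerically: ≈ 182.450000.
(This is only a lower bound; the true E[α(G)] may be larger.)

E[α(G)] ≥ 3649/20 ≈ 182.450000.


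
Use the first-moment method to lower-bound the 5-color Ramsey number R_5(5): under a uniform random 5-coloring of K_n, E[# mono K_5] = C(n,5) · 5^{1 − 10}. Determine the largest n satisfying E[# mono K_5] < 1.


We need C(n, 5) · 5^{1 − 10} < 1, i.e. C(n, 5) < 5^{10 − 1} = 1953125.
Check values of n near the boundary:
  n = 48: C(48, 5) = 1712304; 1712304 < 1953125? YES
  n = 49: C(49, 5) = 1906884; 1906884 < 1953125? YES
  n = 50: C(50, 5) = 2118760; 2118760 < 1953125? NO
  n = 51: C(51, 5) = 2349060; 2349060 < 1953125? NO
The largest n with C(n, 5) < 1953125 is n = 49 (where E[X] = 1906884/1953125 ≈ 0.9763). Hence R_5(5) > 49, i.e. R_5(5) ≥ 50.

Largest n = 49; hence R_5(5) > 49.


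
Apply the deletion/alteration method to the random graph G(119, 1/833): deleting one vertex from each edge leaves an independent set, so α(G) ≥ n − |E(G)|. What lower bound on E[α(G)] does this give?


E[|E(G)|] = C(119, 2)·p = 7021 · (1/833) = 59/7.
E[α(G)] ≥ n − E[|E(G)|] = 119 − 59/7 = 774/7.
Numerically: ≈ 110.5714.
(This is only a lower bound; the true E[α(G)] may be larger.)

E[α(G)] ≥ 774/7 ≈ 110.5714.


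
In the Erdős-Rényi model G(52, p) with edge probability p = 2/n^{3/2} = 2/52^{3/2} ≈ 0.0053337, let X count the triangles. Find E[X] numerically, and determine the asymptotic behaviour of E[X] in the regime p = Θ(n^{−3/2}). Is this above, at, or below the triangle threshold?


Number of potential triangles: C(52, 3) = 22100.
Each occurs with probability p³ ≈ (0.0053337)³ ≈ 1.5173122e-07.
By linearity: E[X] = C(52, 3)·p³ ≈ 22100 · 1.5173122e-07 ≈ 0.00335.
Since α = 3/2 > 1, p = c/n^{3/2} = o(1/n) is below the triangle threshold p ~ 1/n. Asymptotically E[X] ~ (c³/6)·n^{3(1−α)} = (2³/6)·n^{-1.5} → 0, so by Markov's inequality G has no triangles w.h.p.

E[X] ≈ 0.00335; in regime p = Θ(1/n^{3/2}) E[X] tends to 0 (below the triangle threshold p ~ 1/n).


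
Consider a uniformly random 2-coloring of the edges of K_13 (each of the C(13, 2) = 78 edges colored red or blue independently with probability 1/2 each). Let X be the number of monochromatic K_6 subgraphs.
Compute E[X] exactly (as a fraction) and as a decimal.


Let X = Σ_S X_S over the C(13, 6) = 1716 subsets S of size 6, where X_S = 1 if the K_6 on S is monochromatic.
For a fixed S, the K_6 on S has C(6, 2) = 15 edges. P[all 15 edges red] = (1/2)^15, and likewise for blue, so P[monochromatic] = 2·(1/2)^15 = 2^{1 − 15} = 1/16384.
By linearity: E[X] = C(13, 6) · 2^{1 − 15} = 1716 · 1/16384 = 429/4096.
Numerically: E[X] ≈ 0.104736.

E[X] = C(13,6)·2^(1−C(6,2)) = 429/4096 ≈ 0.104736.


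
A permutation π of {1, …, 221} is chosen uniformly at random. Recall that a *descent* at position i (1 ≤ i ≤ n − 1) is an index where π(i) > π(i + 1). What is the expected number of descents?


Write X = Σ X_I over i = 1, …, 220, with X_I the indicator of one descent.
There are 220 indicators.
For each fixed i, the pair (π(i), π(i+1)) is a uniformly random ordered pair of distinct values from {1, …, 221}; by symmetry P[π(i) > π(i+1)] = 1/2.
By linearity: E[X] = 220 · (1/2) = (221 − 1) · (1/2) = 110 ≈ 110.000000.

E[X] = 110 = 110.000000.


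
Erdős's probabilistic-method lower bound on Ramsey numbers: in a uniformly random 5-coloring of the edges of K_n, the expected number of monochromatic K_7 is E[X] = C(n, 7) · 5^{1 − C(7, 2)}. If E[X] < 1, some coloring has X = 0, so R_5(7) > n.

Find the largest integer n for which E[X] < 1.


We need C(n, 7) · 5^{1 − 21} < 1, i.e. C(n, 7) < 5^{21 − 1} = 95367431640625.
Check values of n near the boundary:
  n = 332: C(332, 7) = 82772214646616; 82772214646616 < 95367431640625? YES
  n = 333: C(333, 7) = 84549532139028; 84549532139028 < 95367431640625? YES
  n = 334: C(334, 7) = 86359460961576; 86359460961576 < 95367431640625? YES
  n = 335: C(335, 7) = 88202498238195; 88202498238195 < 95367431640625? YES
  n = 336: C(336, 7) = 90079147136880; 90079147136880 < 95367431640625? YES
  n = 337: C(337, 7) = 91989916924632; 91989916924632 < 95367431640625? YES
  n = 338: C(338, 7) = 93935323022736; 93935323022736 < 95367431640625? YES
  n = 339: C(339, 7) = 95915887062372; 95915887062372 < 95367431640625? NO
The largest n with C(n, 7) < 95367431640625 is n = 338 (where E[X] = 93935323022736/95367431640625 ≈ 0.985). Hence R_5(7) > 338, i.e. R_5(7) ≥ 339.

Largest n = 338; hence R_5(7) > 338.


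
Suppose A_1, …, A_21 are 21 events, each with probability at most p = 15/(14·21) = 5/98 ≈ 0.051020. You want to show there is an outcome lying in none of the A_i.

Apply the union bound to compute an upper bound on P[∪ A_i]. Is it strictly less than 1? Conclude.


Union bound: P[∪_{i=1}^{21} A_i] ≤ Σ_i P[A_i] ≤ 21·p = 21·(5/98) = 15/14.
Numerically: 15/14 ≈ 1.071429.
Is 15/14 < 1? NO.
Since the bound 15/14 is ≥ 1, the union bound is uninformative here; it does NOT by itself certify existence.

21·p = 15/14 ≈ 1.071429; existence NOT certified by the union bound.


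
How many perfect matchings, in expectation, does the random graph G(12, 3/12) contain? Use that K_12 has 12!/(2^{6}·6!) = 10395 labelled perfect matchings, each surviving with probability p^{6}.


K_12 has 12!/(2^{6}·6!) = 10395 labelled perfect matchings.
For each such perfect matching H, let X_H = 1 if all 6 edges of H are present in G. Then P[X_H = 1] = p^{6} = (1/4)^{6} = 1/4096.
By linearity of expectation: E[X] = Σ_H E[X_H] = 10395 · p^{6} = 10395 · 1/4096 = 10395/4096.
Numerically: E[X] ≈ 2.538.

E[X] = 10395 · (1/4)^{6} = 10395/4096 ≈ 2.538.


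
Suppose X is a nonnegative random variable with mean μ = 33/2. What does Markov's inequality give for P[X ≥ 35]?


μ = E[X] = 33/2, a = 35.
Markov: P[X ≥ 35] ≤ μ/a = (33/2)/35 = 33/70.
Numerically: ≈ 0.47143.
(Since a = 35 > μ = 16.50000, the bound 33/70 is < 1 and informative.)

P[X ≥ 35] ≤ 33/70 ≈ 0.47143.


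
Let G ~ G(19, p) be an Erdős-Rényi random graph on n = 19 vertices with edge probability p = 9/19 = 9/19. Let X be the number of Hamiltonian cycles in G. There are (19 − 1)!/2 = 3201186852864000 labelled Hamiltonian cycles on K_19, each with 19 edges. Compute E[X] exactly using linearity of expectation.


K_19 has (19 − 1)!/2 = 3201186852864000 labelled Hamiltonian cycles.
For each such Hamiltonian cycle H, let X_H = 1 if all 19 edges of H are present in G. Then P[X_H = 1] = p^{19} = (9/19)^{19} = 1350851717672992089/1978419655660313589123979.
By linearity: E[X] = Σ_H E[X_H] = 3201186852864000 · p^{19} = 3201186852864000 · 1350851717672992089/1978419655660313589123979 = 4324328758783534194876278992896000/1978419655660313589123979.
Numerically: E[X] ≈ 2.18575e+09.

E[X] = 3201186852864000 · (9/19)^{19} = 4324328758783534194876278992896000/1978419655660313589123979 ≈ 2.18575e+09.


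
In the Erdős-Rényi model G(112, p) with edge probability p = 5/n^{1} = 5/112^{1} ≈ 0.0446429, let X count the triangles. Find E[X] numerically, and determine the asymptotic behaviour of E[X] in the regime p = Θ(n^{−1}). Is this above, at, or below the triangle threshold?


Number of potential triangles: C(112, 3) = 227920.
Each occurs with probability p³ ≈ (0.0446429)³ ≈ 8.89725310e-05.
By linearity: E[X] = C(112, 3)·p³ ≈ 227920 · 8.89725310e-05 ≈ 20.278619.
Here α = 1, so p = 5/n is exactly at the triangle threshold p ~ 1/n. Asymptotically E[X] → c³/6 = 5³/6 = 125/6 ≈ 20.833333, a bounded constant. In this regime the triangle count is asymptotically Poisson(c³/6).

E[X] ≈ 20.278619; in regime p = Θ(1/n^{1}) E[X] stays bounded (at the triangle threshold p ~ 1/n).
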